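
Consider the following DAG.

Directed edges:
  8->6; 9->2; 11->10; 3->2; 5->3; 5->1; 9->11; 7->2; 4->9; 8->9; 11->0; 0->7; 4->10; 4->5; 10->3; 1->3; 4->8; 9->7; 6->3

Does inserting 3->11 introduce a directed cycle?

Yes

Adding 3→11 creates a cycle iff 11 can already reach 3.
Path from 11: 11 → 10 → 3.
So 11 → … → 3 → 11 is a cycle.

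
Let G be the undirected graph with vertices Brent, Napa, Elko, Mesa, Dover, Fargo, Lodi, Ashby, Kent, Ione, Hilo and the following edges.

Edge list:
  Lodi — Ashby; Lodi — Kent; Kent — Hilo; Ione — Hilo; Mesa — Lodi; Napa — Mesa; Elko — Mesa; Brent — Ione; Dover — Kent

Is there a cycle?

No

DFS, tracking each vertex's parent; an edge to a visited non-parent vertex closes a cycle.
Start from Napa:
visit Napa (parent –)
  visit Mesa (parent Napa)
    visit Lodi (parent Mesa)
      Lodi–Mesa: parent, skip
      visit Kent (parent Lodi)
        visit Hilo (parent Kent)
          visit Ione (parent Hilo)
            Ione–Hilo: parent, skip
            visit Brent (parent Ione)
              Brent–Ione: parent, skip
          Hilo–Kent: parent, skip
        Kent–Lodi: parent, skip
        visit Dover (parent Kent)
          Dover–Kent: parent, skip
      visit Ashby (parent Lodi)
        Ashby–Lodi: parent, skip
    Mesa–Napa: parent, skip
    visit Elko (parent Mesa)
      Elko–Mesa: parent, skip
visit Fargo (parent –)
No non-parent visited neighbor found — the graph is a forest.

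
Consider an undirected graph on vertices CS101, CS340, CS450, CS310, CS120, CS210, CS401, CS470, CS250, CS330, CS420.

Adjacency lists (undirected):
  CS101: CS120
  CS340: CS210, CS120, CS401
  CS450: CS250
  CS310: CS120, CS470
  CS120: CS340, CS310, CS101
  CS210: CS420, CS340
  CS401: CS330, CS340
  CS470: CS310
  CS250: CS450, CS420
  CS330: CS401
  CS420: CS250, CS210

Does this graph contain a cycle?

DFS, tracking each vertex's parent; an edge to a visited non-parent vertex closes a cycle.
Start from CS310:
visit CS310 (parent –)
  visit CS120 (parent CS310)
    visit CS340 (parent CS120)
      visit CS210 (parent CS340)
        visit CS420 (parent CS210)
          visit CS250 (parent CS420)
            visit CS450 (parent CS250)
              CS450–CS250: parent, skip
            CS250–CS420: parent, skip
          CS420–CS210: parent, skip
        CS210–CS340: parent, skip
      CS340–CS120: parent, skip
      visit CS401 (parent CS340)
        visit CS330 (parent CS401)
          CS330–CS401: parent, skip
        CS401–CS340: parent, skip
    CS120–CS310: parent, skip
    visit CS101 (parent CS120)
      CS101–CS120: parent, skip
  visit CS470 (parent CS310)
    CS470–CS310: parent, skip
No non-parent visited neighbor found — the graph is a forest.

No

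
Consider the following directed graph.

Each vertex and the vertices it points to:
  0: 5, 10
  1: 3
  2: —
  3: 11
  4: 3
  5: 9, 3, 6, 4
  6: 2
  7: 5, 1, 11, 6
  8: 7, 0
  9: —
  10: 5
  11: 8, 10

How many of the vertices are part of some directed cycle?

A vertex is on a directed cycle iff it belongs to a strongly connected component of size ≥ 2 (or has a self-loop).
The vertices on cycles are {0, 1, 3, 4, 5, 7, 8, 10, 11} — 9 in total.

9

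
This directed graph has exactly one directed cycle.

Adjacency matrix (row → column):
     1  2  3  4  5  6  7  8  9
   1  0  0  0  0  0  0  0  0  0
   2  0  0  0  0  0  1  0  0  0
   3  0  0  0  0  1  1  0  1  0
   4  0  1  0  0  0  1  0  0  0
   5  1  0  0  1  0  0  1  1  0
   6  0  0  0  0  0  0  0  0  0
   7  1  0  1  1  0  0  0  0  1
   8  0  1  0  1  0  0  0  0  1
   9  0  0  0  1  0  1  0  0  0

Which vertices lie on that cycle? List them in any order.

DFS with gray/black marking from 3:
3 gray
  6 gray
  6 black
  8 gray
    2 gray
      2→6: 6 black — skip
    2 black
    4 gray
      4→6: 6 black — skip
      4→2: 2 black — skip
    4 black
    9 gray
      9→4: 4 black — skip
      9→6: 6 black — skip
    9 black
  8 black
  5 gray
    5→8: 8 black — skip
    7 gray
      1 gray
      1 black
      7→9: 9 black — skip
      7→3: 3 is gray → back edge
Back edge closes the cycle 3 → 5 → 7 → 3; its vertices are {3, 5, 7}.

3, 5, 7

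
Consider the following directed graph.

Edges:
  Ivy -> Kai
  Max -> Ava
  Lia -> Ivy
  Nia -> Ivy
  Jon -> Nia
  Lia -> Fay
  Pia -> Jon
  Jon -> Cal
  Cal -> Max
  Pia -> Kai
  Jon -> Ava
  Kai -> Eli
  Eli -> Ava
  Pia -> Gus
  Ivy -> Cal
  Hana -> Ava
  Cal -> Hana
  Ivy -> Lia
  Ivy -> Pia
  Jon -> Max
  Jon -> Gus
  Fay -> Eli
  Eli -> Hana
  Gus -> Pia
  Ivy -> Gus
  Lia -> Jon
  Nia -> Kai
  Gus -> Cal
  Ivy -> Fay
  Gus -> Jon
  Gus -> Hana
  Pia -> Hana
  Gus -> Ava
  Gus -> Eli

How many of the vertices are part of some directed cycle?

A vertex is on a directed cycle iff it belongs to a strongly connected component of size ≥ 2 (or has a self-loop).
The vertices on cycles are {Gus, Ivy, Jon, Lia, Nia, Pia} — 6 in total.

6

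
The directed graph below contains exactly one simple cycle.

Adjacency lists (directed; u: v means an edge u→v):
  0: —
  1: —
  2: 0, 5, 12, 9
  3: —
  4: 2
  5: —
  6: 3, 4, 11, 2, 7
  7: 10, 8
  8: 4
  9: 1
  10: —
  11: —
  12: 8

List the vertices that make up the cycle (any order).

DFS with gray/black marking from 4:
4 gray
  2 gray
    0 gray
    0 black
    5 gray
    5 black
    12 gray
      8 gray
        8→4: 4 is gray → back edge
Back edge closes the cycle 4 → 2 → 12 → 8 → 4; its vertices are {2, 4, 8, 12}.

2, 4, 8, 12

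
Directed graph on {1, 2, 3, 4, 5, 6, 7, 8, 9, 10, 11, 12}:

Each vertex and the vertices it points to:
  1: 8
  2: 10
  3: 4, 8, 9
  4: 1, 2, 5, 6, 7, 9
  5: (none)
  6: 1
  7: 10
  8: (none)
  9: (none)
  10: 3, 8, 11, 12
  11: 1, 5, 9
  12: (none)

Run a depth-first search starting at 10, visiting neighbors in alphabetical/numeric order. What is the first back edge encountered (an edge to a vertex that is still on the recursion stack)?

2->10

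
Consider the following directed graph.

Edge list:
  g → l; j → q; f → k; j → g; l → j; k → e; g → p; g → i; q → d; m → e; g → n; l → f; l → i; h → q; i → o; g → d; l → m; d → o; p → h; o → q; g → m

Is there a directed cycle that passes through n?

No

n lies on a cycle iff there is a path from n back to itself.
Exploring from n, it never reaches itself; equivalently, its strongly connected component is a singleton.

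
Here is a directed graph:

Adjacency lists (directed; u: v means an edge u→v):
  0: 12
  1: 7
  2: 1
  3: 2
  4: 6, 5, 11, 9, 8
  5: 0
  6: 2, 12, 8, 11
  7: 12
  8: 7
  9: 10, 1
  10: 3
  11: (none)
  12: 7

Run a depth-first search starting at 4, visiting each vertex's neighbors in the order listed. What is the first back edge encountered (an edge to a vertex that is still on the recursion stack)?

12→7

DFS from 4 (visiting each vertex's neighbors in the order listed); mark gray on enter, black on exit:
4 gray
  6 gray
    2 gray
      1 gray
        7 gray
          12 gray
            12→7: 7 is gray → back edge
First back edge: 12 → 7.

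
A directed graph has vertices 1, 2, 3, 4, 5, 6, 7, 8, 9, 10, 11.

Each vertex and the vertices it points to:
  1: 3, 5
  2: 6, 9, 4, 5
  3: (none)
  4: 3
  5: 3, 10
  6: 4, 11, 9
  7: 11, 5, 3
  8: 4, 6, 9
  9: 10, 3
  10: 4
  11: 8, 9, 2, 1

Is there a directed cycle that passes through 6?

6 is on a cycle iff 6 can reach itself via ≥1 edge.
6 → 11 → 8 → 6 — yes.

Yes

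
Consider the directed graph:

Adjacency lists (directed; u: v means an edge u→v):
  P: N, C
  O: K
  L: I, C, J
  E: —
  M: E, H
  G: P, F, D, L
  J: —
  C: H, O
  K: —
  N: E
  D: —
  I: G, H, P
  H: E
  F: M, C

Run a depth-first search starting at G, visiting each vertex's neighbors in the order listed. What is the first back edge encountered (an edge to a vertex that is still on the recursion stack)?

I→G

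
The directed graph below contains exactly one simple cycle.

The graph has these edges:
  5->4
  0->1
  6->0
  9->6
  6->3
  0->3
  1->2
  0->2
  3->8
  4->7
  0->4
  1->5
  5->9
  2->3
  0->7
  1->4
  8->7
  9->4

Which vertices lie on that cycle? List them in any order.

0, 1, 5, 6, 9

DFS with gray/black marking from 1:
1 gray
  2 gray
    3 gray
      8 gray
        7 gray
        7 black
      8 black
    3 black
  2 black
  4 gray
    4→7: 7 black — skip
  4 black
  5 gray
    5→4: 4 black — skip
    9 gray
      6 gray
        6→3: 3 black — skip
        0 gray
          0→3: 3 black — skip
          0→4: 4 black — skip
          0→7: 7 black — skip
          0→1: 1 is gray → back edge
Back edge closes the cycle 1 → 5 → 9 → 6 → 0 → 1; its vertices are {0, 1, 5, 6, 9}.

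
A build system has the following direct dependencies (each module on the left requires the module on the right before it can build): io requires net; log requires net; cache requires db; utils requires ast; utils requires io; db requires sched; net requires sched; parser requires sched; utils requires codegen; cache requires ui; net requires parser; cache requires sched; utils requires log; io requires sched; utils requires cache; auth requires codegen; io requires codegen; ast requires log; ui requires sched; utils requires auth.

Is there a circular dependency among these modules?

No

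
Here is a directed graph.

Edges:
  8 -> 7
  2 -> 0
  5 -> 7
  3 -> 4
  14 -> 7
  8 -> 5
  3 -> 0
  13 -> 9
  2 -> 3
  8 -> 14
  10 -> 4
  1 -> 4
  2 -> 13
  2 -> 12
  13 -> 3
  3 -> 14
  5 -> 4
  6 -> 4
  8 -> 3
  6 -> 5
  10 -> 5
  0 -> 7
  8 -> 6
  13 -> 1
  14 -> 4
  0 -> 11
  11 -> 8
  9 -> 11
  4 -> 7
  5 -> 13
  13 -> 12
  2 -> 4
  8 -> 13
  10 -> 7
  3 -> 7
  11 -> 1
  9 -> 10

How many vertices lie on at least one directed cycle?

9

A vertex is on a directed cycle iff it belongs to a strongly connected component of size ≥ 2 (or has a self-loop).
The vertices on cycles are {0, 3, 5, 6, 8, 9, 10, 11, 13} — 9 in total.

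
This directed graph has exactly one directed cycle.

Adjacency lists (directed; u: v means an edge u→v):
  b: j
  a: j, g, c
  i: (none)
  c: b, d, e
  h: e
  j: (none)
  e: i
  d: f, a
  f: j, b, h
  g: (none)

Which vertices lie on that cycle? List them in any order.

a, c, d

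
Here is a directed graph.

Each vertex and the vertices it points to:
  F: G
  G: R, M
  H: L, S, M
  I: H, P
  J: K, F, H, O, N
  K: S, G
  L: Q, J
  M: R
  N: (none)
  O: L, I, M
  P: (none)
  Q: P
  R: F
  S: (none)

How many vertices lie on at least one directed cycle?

9

A vertex is on a directed cycle iff it belongs to a strongly connected component of size ≥ 2 (or has a self-loop).
The vertices on cycles are {F, G, H, I, J, L, M, O, R} — 9 in total.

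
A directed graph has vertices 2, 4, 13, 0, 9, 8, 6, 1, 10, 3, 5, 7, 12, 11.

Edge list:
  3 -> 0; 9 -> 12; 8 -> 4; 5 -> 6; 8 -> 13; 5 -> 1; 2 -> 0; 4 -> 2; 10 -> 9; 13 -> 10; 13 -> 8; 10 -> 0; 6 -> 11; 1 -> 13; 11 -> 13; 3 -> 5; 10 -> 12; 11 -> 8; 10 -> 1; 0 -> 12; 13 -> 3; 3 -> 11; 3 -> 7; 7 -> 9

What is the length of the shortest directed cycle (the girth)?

For each vertex v, BFS finds the shortest path from v back to v.
The shortest such closed walk is 13 → 8 → 13, length 2.

2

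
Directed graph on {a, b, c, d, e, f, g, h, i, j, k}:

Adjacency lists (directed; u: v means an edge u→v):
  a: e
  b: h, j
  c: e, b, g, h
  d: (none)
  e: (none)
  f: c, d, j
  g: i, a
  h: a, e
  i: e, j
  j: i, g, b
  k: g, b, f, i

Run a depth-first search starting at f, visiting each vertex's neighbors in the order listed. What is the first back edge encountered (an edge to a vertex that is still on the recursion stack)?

i->j

DFS from f (visiting each vertex's neighbors in the order listed); mark gray on enter, black on exit:
f gray
  c gray
    e gray
    e black
    b gray
      h gray
        a gray
          a→e: e black — skip
        a black
        h→e: e black — skip
      h black
      j gray
        i gray
          i→e: e black — skip
          i→j: j is gray → back edge
First back edge: i → j.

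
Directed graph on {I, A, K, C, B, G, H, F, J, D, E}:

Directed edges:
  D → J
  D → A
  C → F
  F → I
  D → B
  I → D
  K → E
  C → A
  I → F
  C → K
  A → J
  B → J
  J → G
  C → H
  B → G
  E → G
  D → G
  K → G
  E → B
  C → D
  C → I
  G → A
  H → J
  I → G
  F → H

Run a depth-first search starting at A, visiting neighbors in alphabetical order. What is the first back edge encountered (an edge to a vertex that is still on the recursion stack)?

G->A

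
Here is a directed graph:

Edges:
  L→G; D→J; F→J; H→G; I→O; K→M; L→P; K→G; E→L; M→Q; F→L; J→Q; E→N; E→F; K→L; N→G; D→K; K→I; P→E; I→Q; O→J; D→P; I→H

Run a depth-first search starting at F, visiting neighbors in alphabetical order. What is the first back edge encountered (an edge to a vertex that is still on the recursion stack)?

DFS from F (visiting neighbors in alphabetical order); mark gray on enter, black on exit:
F gray
  J gray
    Q gray
    Q black
  J black
  L gray
    G gray
    G black
    P gray
      E gray
        E→F: F is gray → back edge
First back edge: E → F.

E->F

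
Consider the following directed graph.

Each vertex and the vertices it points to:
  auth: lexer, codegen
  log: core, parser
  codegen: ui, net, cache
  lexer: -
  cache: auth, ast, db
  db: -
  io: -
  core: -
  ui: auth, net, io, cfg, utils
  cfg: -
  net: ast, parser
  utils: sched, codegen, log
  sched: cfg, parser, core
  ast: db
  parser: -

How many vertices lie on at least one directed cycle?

A vertex is on a directed cycle iff it belongs to a strongly connected component of size ≥ 2 (or has a self-loop).
The vertices on cycles are {ui, auth, cache, utils, codegen} — 5 in total.

5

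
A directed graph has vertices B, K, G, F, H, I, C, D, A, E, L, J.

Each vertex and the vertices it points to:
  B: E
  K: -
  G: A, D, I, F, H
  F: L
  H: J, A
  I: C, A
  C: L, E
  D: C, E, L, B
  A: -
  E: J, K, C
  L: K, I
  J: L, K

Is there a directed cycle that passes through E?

E is on a cycle iff E can reach itself via ≥1 edge.
E → C → E — yes.

Yes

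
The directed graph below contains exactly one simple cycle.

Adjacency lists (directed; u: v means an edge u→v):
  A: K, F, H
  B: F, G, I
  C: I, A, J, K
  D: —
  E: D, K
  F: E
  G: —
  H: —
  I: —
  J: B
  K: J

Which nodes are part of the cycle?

DFS with gray/black marking from J:
J gray
  B gray
    F gray
      E gray
        D gray
        D black
        K gray
          K→J: J is gray → back edge
Back edge closes the cycle J → B → F → E → K → J; its vertices are {B, E, F, J, K}.

B, E, F, J, K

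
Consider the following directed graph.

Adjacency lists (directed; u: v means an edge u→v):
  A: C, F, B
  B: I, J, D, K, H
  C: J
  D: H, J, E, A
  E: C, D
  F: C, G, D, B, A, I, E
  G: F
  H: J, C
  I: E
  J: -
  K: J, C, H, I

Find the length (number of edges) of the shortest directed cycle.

2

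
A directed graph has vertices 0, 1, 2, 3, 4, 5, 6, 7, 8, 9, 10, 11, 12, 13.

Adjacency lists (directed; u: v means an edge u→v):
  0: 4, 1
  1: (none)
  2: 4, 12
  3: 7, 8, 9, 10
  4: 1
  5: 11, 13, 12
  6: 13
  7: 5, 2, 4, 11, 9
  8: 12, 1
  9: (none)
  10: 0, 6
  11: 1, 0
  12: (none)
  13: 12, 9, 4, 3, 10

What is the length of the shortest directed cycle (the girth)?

3

For each vertex v, BFS finds the shortest path from v back to v.
The shortest such closed walk is 13 → 10 → 6 → 13, length 3.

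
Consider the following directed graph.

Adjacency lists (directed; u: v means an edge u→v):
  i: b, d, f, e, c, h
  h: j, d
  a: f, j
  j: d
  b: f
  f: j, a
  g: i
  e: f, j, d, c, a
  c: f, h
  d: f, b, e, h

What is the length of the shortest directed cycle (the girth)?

2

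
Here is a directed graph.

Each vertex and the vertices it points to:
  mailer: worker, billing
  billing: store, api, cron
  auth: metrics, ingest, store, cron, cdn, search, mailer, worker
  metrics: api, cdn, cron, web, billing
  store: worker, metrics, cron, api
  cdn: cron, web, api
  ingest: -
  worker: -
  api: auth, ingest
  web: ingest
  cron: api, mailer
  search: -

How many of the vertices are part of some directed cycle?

8

A vertex is on a directed cycle iff it belongs to a strongly connected component of size ≥ 2 (or has a self-loop).
The vertices on cycles are {api, cdn, auth, cron, store, mailer, billing, metrics} — 8 in total.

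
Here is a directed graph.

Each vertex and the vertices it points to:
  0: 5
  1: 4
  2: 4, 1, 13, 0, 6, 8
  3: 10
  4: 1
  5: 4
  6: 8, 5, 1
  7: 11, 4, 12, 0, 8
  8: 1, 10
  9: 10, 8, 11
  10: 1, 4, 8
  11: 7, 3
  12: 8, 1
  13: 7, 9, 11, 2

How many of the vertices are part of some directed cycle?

8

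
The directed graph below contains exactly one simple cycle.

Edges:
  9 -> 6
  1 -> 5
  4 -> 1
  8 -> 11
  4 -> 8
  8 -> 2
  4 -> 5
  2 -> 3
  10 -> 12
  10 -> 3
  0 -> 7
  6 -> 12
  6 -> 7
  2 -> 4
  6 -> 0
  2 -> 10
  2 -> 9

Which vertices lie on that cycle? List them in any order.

2, 4, 8

DFS with gray/black marking from 2:
2 gray
  3 gray
  3 black
  4 gray
    8 gray
      8→2: 2 is gray → back edge
Back edge closes the cycle 2 → 4 → 8 → 2; its vertices are {2, 4, 8}.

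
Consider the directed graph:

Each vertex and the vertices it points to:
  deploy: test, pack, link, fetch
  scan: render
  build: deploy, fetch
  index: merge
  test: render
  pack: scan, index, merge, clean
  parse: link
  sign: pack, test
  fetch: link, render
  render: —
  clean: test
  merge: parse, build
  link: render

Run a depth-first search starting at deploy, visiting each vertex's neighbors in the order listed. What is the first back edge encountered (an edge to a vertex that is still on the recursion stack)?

DFS from deploy (visiting each vertex's neighbors in the order listed); mark gray on enter, black on exit:
deploy gray
  test gray
    render gray
    render black
  test black
  pack gray
    scan gray
      scan→render: render black — skip
    scan black
    index gray
      merge gray
        parse gray
          link gray
            link→render: render black — skip
          link black
        parse black
        build gray
          build→deploy: deploy is gray → back edge
First back edge: build → deploy.

build->deploy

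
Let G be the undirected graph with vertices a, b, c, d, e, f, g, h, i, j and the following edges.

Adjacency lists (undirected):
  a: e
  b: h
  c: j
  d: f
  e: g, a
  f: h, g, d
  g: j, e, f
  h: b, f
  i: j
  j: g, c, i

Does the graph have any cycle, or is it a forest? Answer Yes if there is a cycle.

No

DFS, tracking each vertex's parent; an edge to a visited non-parent vertex closes a cycle.
Start from g:
visit g (parent –)
  visit j (parent g)
    j–g: parent, skip
    visit c (parent j)
      c–j: parent, skip
    visit i (parent j)
      i–j: parent, skip
  visit e (parent g)
    e–g: parent, skip
    visit a (parent e)
      a–e: parent, skip
  visit f (parent g)
    visit h (parent f)
      visit b (parent h)
        b–h: parent, skip
      h–f: parent, skip
    f–g: parent, skip
    visit d (parent f)
      d–f: parent, skip
No non-parent visited neighbor found — the graph is a forest.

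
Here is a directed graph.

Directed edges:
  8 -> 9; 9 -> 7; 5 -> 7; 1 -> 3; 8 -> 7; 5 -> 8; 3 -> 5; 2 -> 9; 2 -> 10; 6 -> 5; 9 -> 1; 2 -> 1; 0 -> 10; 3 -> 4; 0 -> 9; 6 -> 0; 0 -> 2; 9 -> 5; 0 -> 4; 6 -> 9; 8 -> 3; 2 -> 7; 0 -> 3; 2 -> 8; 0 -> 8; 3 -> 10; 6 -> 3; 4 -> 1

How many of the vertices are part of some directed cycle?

6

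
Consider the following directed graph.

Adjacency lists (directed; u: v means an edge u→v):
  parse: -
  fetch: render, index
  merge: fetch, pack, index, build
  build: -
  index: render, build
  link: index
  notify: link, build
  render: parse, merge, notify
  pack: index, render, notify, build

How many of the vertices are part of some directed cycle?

A vertex is on a directed cycle iff it belongs to a strongly connected component of size ≥ 2 (or has a self-loop).
The vertices on cycles are {link, pack, fetch, index, merge, notify, render} — 7 in total.

7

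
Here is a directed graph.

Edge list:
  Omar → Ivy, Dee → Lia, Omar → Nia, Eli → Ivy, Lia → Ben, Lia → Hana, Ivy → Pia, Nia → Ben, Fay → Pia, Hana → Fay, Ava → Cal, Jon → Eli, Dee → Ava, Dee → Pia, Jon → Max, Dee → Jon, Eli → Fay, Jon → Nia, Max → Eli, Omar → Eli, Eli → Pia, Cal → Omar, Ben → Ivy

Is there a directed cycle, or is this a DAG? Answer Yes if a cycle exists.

DFS with white/gray/black marking, starting from Ivy:
Ivy gray
  Pia gray
  Pia black
Ivy black
Cal gray
  Omar gray
    Eli gray
      Fay gray
        Fay→Pia: Pia black — skip
      Fay black
      Eli→Pia: Pia black — skip
      Eli→Ivy: Ivy black — skip
    Eli black
    Nia gray
      Ben gray
        Ben→Ivy: Ivy black — skip
      Ben black
    Nia black
    Omar→Ivy: Ivy black — skip
  Omar black
Cal black
Max gray
  Max→Eli: Eli black — skip
Max black
Ava gray
  Ava→Cal: Cal black — skip
Ava black
Lia gray
  Lia→Ben: Ben black — skip
  Hana gray
    Hana→Fay: Fay black — skip
  Hana black
Lia black
Dee gray
  Dee→Lia: Lia black — skip
  Dee→Ava: Ava black — skip
  Dee→Pia: Pia black — skip
  Jon gray
    Jon→Eli: Eli black — skip
    Jon→Max: Max black — skip
    Jon→Nia: Nia black — skip
  Jon black
Dee black
Every edge goes to a white or black vertex — no back edge, so the graph is acyclic.

No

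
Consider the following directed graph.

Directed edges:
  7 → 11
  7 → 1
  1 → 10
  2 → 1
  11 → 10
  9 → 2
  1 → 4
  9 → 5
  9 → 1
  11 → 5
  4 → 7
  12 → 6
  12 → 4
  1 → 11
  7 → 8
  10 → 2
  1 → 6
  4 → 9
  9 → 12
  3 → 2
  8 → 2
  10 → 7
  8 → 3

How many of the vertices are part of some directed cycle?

A vertex is on a directed cycle iff it belongs to a strongly connected component of size ≥ 2 (or has a self-loop).
The vertices on cycles are {1, 2, 3, 4, 7, 8, 9, 10, 11, 12} — 10 in total.

10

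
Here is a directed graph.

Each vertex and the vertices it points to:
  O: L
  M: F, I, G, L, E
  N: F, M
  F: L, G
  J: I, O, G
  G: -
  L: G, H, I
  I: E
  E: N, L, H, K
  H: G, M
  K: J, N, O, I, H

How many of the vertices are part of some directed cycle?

A vertex is on a directed cycle iff it belongs to a strongly connected component of size ≥ 2 (or has a self-loop).
The vertices on cycles are {E, F, H, I, J, K, L, M, N, O} — 10 in total.

10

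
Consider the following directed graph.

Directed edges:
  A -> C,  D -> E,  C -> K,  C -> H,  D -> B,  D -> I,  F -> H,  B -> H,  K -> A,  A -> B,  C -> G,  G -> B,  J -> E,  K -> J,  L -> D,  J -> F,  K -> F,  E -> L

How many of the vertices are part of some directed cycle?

6

A vertex is on a directed cycle iff it belongs to a strongly connected component of size ≥ 2 (or has a self-loop).
The vertices on cycles are {A, C, D, E, K, L} — 6 in total.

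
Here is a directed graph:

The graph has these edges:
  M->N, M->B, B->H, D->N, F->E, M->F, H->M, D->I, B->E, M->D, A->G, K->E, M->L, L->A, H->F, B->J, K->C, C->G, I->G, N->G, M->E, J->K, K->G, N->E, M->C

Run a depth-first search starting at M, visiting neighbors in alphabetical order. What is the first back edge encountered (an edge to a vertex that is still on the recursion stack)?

H->M

DFS from M (visiting neighbors in alphabetical order); mark gray on enter, black on exit:
M gray
  B gray
    E gray
    E black
    H gray
      F gray
        F→E: E black — skip
      F black
      H→M: M is gray → back edge
First back edge: H → M.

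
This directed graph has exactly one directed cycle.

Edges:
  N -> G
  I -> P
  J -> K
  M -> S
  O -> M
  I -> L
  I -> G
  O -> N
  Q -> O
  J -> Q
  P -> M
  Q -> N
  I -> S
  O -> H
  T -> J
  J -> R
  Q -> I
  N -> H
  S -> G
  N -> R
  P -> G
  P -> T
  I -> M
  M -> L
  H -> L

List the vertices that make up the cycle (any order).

DFS with gray/black marking from J:
J gray
  Q gray
    I gray
      P gray
        G gray
        G black
        T gray
          T→J: J is gray → back edge
Back edge closes the cycle J → Q → I → P → T → J; its vertices are {I, J, P, Q, T}.

I, J, P, Q, T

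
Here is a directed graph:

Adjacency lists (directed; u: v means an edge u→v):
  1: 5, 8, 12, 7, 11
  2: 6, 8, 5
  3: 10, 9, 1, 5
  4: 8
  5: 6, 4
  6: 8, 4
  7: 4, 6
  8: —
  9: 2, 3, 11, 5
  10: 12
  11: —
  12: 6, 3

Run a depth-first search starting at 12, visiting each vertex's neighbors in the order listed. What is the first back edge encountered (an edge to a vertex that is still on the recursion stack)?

10->12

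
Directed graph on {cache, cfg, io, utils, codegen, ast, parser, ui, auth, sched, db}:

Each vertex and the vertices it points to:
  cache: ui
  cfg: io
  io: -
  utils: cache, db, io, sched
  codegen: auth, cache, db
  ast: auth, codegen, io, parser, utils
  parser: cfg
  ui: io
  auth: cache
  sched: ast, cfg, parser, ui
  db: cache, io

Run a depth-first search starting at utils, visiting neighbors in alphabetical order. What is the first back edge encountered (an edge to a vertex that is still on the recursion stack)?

ast→utils

DFS from utils (visiting neighbors in alphabetical order); mark gray on enter, black on exit:
utils gray
  cache gray
    ui gray
      io gray
      io black
    ui black
  cache black
  db gray
    db→cache: cache black — skip
    db→io: io black — skip
  db black
  utils→io: io black — skip
  sched gray
    ast gray
      auth gray
        auth→cache: cache black — skip
      auth black
      codegen gray
        codegen→auth: auth black — skip
        codegen→cache: cache black — skip
        codegen→db: db black — skip
      codegen black
      ast→io: io black — skip
      parser gray
        cfg gray
          cfg→io: io black — skip
        cfg black
      parser black
      ast→utils: utils is gray → back edge
First back edge: ast → utils.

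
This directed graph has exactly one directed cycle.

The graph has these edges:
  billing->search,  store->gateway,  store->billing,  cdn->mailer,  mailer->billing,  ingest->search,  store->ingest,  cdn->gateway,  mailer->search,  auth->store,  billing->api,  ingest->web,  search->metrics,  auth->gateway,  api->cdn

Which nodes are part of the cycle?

api, cdn, mailer, billing

DFS with gray/black marking from billing:
billing gray
  search gray
    metrics gray
    metrics black
  search black
  api gray
    cdn gray
      mailer gray
        mailer→search: search black — skip
        mailer→billing: billing is gray → back edge
Back edge closes the cycle billing → api → cdn → mailer → billing; its vertices are {api, cdn, mailer, billing}.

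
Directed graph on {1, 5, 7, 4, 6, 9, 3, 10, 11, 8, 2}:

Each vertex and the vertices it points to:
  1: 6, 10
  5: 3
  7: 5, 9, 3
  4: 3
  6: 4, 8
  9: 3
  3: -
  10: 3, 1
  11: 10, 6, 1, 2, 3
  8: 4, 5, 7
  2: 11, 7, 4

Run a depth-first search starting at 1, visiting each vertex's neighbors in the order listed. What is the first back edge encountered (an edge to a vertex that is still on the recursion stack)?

DFS from 1 (visiting each vertex's neighbors in the order listed); mark gray on enter, black on exit:
1 gray
  6 gray
    4 gray
      3 gray
      3 black
    4 black
    8 gray
      8→4: 4 black — skip
      5 gray
        5→3: 3 black — skip
      5 black
      7 gray
        7→5: 5 black — skip
        9 gray
          9→3: 3 black — skip
        9 black
        7→3: 3 black — skip
      7 black
    8 black
  6 black
  10 gray
    10→3: 3 black — skip
    10→1: 1 is gray → back edge
First back edge: 10 → 1.

10→1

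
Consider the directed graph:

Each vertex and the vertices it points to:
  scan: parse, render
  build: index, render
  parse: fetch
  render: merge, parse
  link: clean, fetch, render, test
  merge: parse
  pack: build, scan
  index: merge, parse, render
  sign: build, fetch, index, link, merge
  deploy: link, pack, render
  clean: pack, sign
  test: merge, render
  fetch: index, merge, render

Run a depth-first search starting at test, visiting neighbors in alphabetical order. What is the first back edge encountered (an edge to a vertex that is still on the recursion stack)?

DFS from test (visiting neighbors in alphabetical order); mark gray on enter, black on exit:
test gray
  merge gray
    parse gray
      fetch gray
        index gray
          index→merge: merge is gray → back edge
First back edge: index → merge.

index→merge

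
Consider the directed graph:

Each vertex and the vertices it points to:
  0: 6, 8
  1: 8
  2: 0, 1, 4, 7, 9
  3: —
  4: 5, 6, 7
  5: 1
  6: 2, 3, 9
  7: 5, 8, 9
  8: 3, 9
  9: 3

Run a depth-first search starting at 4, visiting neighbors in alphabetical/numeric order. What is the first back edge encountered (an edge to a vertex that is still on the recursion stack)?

0->6

DFS from 4 (visiting neighbors in alphabetical/numeric order); mark gray on enter, black on exit:
4 gray
  5 gray
    1 gray
      8 gray
        3 gray
        3 black
        9 gray
          9→3: 3 black — skip
        9 black
      8 black
    1 black
  5 black
  6 gray
    2 gray
      0 gray
        0→6: 6 is gray → back edge
First back edge: 0 → 6.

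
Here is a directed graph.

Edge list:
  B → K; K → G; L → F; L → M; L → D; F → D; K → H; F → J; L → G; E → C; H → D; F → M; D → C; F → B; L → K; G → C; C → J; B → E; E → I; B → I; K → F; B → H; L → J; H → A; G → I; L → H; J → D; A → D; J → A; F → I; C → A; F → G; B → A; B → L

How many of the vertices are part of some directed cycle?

A vertex is on a directed cycle iff it belongs to a strongly connected component of size ≥ 2 (or has a self-loop).
The vertices on cycles are {A, B, C, D, F, J, K, L} — 8 in total.

8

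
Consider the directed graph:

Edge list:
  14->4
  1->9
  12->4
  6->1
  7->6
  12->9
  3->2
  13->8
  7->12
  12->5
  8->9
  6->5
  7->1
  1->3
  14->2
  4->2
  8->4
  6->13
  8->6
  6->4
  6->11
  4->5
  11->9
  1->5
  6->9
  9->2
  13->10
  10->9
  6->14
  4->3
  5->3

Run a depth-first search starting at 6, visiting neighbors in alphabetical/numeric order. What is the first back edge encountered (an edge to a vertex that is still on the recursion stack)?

DFS from 6 (visiting neighbors in alphabetical/numeric order); mark gray on enter, black on exit:
6 gray
  1 gray
    3 gray
      2 gray
      2 black
    3 black
    5 gray
      5→3: 3 black — skip
    5 black
    9 gray
      9→2: 2 black — skip
    9 black
  1 black
  4 gray
    4→2: 2 black — skip
    4→3: 3 black — skip
    4→5: 5 black — skip
  4 black
  6→5: 5 black — skip
  6→9: 9 black — skip
  11 gray
    11→9: 9 black — skip
  11 black
  13 gray
    8 gray
      8→4: 4 black — skip
      8→6: 6 is gray → back edge
First back edge: 8 → 6.

8->6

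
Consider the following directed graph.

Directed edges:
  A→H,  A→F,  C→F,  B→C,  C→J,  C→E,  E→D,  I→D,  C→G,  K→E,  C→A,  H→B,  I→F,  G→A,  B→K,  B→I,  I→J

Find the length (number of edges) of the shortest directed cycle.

For each vertex v, BFS finds the shortest path from v back to v.
The shortest such closed walk is B → C → A → H → B, length 4.

4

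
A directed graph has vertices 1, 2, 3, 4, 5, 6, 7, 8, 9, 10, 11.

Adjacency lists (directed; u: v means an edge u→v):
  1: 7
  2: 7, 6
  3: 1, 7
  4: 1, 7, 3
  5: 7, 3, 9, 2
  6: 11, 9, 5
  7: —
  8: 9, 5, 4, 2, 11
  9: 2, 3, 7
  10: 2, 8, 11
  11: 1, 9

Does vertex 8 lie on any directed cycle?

No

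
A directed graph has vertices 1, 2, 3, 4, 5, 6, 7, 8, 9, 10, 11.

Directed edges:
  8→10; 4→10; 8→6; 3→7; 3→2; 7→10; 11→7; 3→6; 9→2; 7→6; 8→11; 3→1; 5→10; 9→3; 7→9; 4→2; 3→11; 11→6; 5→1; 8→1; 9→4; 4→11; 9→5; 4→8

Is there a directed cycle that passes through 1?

1 lies on a cycle iff there is a path from 1 back to itself.
Exploring from 1, it never reaches itself; equivalently, its strongly connected component is a singleton.

No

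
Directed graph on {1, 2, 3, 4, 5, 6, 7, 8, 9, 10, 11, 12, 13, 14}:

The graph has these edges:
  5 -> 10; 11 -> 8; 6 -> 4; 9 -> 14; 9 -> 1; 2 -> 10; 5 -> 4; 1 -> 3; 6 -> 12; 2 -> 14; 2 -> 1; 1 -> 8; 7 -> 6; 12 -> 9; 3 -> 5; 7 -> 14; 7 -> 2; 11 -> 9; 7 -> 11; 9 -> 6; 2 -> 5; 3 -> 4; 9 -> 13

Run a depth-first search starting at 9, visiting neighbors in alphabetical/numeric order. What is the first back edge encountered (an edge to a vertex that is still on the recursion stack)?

DFS from 9 (visiting neighbors in alphabetical/numeric order); mark gray on enter, black on exit:
9 gray
  1 gray
    3 gray
      4 gray
      4 black
      5 gray
        5→4: 4 black — skip
        10 gray
        10 black
      5 black
    3 black
    8 gray
    8 black
  1 black
  6 gray
    6→4: 4 black — skip
    12 gray
      12→9: 9 is gray → back edge
First back edge: 12 → 9.

12->9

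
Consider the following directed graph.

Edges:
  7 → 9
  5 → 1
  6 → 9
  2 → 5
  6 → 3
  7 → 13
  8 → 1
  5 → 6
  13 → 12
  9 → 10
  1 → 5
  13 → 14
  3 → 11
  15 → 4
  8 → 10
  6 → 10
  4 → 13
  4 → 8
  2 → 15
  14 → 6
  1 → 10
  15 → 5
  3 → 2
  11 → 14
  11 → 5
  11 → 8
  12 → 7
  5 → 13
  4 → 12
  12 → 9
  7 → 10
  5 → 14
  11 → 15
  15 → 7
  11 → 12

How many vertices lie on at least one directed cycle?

A vertex is on a directed cycle iff it belongs to a strongly connected component of size ≥ 2 (or has a self-loop).
The vertices on cycles are {1, 2, 3, 4, 5, 6, 7, 8, 11, 12, 13, 14, 15} — 13 in total.

13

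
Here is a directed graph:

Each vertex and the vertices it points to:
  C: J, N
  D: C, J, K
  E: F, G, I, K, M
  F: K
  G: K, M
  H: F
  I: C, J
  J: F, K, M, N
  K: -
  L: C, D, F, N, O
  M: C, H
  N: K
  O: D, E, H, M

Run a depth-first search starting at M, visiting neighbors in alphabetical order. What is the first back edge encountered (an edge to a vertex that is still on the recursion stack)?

DFS from M (visiting neighbors in alphabetical order); mark gray on enter, black on exit:
M gray
  C gray
    J gray
      F gray
        K gray
        K black
      F black
      J→K: K black — skip
      J→M: M is gray → back edge
First back edge: J → M.

J->M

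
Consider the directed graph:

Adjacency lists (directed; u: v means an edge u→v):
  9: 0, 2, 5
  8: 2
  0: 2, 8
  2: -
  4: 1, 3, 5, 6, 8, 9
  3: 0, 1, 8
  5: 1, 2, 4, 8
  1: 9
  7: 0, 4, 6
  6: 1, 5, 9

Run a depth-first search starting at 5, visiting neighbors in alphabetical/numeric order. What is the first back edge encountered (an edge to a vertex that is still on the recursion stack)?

DFS from 5 (visiting neighbors in alphabetical/numeric order); mark gray on enter, black on exit:
5 gray
  1 gray
    9 gray
      0 gray
        2 gray
        2 black
        8 gray
          8→2: 2 black — skip
        8 black
      0 black
      9→2: 2 black — skip
      9→5: 5 is gray → back edge
First back edge: 9 → 5.

9->5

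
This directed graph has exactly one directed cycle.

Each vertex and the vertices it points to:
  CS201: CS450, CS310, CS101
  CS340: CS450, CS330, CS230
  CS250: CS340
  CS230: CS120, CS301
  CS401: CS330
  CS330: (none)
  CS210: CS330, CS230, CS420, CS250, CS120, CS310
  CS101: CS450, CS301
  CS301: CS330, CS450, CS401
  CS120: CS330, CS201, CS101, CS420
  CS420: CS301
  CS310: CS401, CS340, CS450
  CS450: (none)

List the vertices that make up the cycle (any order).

CS120, CS201, CS230, CS310, CS340

DFS with gray/black marking from CS230:
CS230 gray
  CS120 gray
    CS330 gray
    CS330 black
    CS201 gray
      CS450 gray
      CS450 black
      CS310 gray
        CS401 gray
          CS401→CS330: CS330 black — skip
        CS401 black
        CS340 gray
          CS340→CS450: CS450 black — skip
          CS340→CS330: CS330 black — skip
          CS340→CS230: CS230 is gray → back edge
Back edge closes the cycle CS230 → CS120 → CS201 → CS310 → CS340 → CS230; its vertices are {CS120, CS201, CS230, CS310, CS340}.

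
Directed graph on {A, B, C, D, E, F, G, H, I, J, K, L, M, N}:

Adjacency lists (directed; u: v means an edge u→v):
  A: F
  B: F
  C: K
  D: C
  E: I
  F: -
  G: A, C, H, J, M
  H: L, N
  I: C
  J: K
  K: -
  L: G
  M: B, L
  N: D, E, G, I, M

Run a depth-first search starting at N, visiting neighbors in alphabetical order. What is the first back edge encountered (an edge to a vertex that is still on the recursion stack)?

L->G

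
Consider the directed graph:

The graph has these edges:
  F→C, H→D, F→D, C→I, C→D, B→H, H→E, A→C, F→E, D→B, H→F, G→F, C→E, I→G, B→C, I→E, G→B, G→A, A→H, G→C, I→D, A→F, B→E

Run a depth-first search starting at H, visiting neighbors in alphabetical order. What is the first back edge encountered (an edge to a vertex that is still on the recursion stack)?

C->D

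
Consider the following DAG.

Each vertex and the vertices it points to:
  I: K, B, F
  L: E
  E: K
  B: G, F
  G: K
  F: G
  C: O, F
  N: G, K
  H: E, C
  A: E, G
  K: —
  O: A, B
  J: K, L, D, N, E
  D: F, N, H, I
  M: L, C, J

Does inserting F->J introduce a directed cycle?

Adding F→J creates a cycle iff J can already reach F.
Path from J: J → D → F.
So J → … → F → J is a cycle.

Yes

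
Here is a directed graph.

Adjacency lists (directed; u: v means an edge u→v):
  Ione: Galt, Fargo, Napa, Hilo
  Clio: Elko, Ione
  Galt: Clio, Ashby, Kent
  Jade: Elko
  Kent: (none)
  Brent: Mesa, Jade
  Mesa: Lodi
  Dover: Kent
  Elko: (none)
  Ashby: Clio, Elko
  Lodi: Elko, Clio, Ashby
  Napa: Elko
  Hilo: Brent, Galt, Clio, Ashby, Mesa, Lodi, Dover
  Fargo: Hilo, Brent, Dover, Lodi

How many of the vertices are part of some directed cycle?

9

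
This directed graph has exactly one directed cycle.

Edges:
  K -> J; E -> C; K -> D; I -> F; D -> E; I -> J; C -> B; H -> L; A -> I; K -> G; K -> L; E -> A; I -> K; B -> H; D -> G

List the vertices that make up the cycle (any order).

DFS with gray/black marking from E:
E gray
  A gray
    I gray
      J gray
      J black
      F gray
      F black
      K gray
        G gray
        G black
        K→J: J black — skip
        D gray
          D→G: G black — skip
          D→E: E is gray → back edge
Back edge closes the cycle E → A → I → K → D → E; its vertices are {A, D, E, I, K}.

A, D, E, I, K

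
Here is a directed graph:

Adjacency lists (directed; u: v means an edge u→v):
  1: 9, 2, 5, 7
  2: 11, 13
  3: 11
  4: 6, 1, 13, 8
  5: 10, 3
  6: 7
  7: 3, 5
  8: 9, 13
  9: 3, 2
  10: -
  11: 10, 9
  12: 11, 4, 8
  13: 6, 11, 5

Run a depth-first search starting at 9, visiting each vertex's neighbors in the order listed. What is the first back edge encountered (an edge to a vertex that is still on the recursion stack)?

11→9

DFS from 9 (visiting each vertex's neighbors in the order listed); mark gray on enter, black on exit:
9 gray
  3 gray
    11 gray
      10 gray
      10 black
      11→9: 9 is gray → back edge
First back edge: 11 → 9.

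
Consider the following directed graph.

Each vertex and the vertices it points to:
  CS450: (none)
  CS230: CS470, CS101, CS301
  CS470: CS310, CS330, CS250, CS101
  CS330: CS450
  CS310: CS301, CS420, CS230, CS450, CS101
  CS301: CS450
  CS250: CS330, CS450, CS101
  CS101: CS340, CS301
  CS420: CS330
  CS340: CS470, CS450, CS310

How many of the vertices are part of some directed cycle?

6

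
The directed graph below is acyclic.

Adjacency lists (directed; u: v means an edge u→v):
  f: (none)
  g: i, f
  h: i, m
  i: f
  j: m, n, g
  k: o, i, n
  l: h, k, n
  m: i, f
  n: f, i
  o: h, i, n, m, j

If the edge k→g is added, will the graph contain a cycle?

No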